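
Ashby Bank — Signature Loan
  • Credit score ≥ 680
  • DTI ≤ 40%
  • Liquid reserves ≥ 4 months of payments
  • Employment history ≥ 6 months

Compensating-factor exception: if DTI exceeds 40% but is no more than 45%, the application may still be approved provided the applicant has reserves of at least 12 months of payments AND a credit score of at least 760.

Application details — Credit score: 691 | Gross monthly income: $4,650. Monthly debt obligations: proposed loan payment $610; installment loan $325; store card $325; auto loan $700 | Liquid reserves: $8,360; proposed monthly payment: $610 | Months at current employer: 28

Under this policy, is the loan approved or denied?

Denied

Credit score 691 ≥ 680 (meets base)
Total debts = (610 + 325 + 325 + 700) = 1,960. DTI = 1,960/4,650 = 42.2% > 40% — standard DTI limit exceeded.
Reserves: 8,360 ÷ 610 = 13.7 months (meets 4-month minimum)
Employment 28 ≥ 6 months
42.2% falls in the override range (40%–45%), so the compensating-factor test applies.
Reserves 13.7 ≥ 12 months; credit score 691 < 760.
Compensating-factor requirement not fully met.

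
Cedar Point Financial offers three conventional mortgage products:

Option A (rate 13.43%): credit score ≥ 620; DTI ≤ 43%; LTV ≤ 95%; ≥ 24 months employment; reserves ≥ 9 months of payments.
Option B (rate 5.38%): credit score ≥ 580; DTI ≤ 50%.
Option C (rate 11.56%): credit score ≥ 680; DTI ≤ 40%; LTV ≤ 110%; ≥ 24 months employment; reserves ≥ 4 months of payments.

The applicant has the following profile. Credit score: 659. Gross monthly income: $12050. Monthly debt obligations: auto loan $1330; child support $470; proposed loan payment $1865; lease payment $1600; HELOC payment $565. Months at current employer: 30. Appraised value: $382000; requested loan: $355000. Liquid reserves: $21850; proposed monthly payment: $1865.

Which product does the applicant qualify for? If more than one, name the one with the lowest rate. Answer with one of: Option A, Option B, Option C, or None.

Total debts = (1,330 + 470 + 1,865 + 1,600 + 565) = 5,830; DTI = 5,830/12,050 = 48.4%.
LTV = 355,000/382,000 = 92.9%.
Reserves = 21,850/1,865 = 11.7 months.
Option A: score 659 ≥ 620; DTI 48.4% > 43%; LTV 92.9% ≤ 95%; employment 30 ≥ 24 mo; reserves 11.7 ≥ 9 mo → does not qualify.
Option B: score 659 ≥ 580; DTI 48.4% ≤ 50% → qualifies.
Option C: score 659 < 680; DTI 48.4% > 40%; LTV 92.9% ≤ 110%; employment 30 ≥ 24 mo; reserves 11.7 ≥ 4 mo → does not qualify.

Option B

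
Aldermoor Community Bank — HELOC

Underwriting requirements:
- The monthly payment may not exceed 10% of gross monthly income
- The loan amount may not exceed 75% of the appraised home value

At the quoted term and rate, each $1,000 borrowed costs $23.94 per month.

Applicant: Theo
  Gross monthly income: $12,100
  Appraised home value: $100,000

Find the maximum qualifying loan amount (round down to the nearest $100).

$50,500

Payment cap: 10% × $12,100 = $1,210/month.
At $23.94 per $1,000, that supports 1,210/23.94 × 1,000 ≈ $50,543 → $50,500.
LTV cap: 75% × $100,000 = $75,000 → $75,000.
Binding constraint: payment-to-income.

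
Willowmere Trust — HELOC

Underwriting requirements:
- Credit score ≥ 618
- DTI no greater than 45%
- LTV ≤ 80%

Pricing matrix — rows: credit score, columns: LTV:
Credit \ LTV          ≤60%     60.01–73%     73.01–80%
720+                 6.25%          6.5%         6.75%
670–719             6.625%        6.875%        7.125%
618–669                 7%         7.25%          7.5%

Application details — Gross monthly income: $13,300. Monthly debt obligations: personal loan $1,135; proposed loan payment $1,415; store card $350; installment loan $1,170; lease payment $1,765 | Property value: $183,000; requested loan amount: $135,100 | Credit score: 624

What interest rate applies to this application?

Credit score 624 ≥ 618; Total monthly debts = (1,135 + 1,415 + 350 + 1,170 + 1,765) = 5,835. DTI: 5,835 ÷ 13,300 = 43.9%, within the 45% cap
LTV = 135,100/183,000 = 73.8% ≤ 80%
Score 624 is in the 618–669 band; LTV 73.8% is in the 73.01–80% band → 7.5%.

7.5%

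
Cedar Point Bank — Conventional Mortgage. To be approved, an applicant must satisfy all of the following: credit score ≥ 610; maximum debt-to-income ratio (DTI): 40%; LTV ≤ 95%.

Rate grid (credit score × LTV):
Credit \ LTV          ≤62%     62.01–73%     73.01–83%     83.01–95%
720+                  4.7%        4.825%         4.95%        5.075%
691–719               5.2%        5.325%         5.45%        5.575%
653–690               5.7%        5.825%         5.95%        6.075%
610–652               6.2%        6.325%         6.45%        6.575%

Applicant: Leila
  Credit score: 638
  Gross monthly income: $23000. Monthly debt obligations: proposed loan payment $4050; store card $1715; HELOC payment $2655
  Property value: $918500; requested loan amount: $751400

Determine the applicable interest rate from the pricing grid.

Credit score 638 ≥ 610; Total monthly debts = (4,050 + 1,715 + 2,655) = 8,420. DTI: 8,420 ÷ 23,000 = 36.6%, within the 40% cap
LTV: 751,400 ÷ 918,500 = 81.8%, within 95% cap
Credit 638 → row 610–652; LTV 81.8% → column 73.01–83%. Grid cell → 6.45%.

6.45%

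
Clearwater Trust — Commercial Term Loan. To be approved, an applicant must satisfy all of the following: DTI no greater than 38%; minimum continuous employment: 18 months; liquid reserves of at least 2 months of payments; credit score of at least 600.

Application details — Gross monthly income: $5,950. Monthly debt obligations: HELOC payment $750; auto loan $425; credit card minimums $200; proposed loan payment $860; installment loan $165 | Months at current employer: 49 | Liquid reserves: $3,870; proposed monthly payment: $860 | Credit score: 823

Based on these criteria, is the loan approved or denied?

Total monthly debts = (750 + 425 + 200 + 860 + 165) = 2,400. DTI: 2,400 ÷ 5,950 = 40.3%, exceeds the 38% cap
Employment 49 ≥ 18 months
Reserves: 3,870 ÷ 860 = 4.5 months (meets 2-month minimum)
Credit score 823 ≥ 600 (meets)
Fails on DTI.

Denied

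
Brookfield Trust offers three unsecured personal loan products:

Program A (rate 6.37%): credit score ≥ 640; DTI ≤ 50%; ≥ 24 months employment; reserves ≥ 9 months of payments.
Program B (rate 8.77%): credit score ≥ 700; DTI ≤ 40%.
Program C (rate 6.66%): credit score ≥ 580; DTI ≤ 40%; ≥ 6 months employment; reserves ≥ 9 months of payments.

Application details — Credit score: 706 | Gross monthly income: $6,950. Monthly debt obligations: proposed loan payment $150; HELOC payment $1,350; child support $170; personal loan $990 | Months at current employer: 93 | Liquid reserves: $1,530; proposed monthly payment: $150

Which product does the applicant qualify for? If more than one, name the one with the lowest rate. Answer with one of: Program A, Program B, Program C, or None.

Program A

Total debts = (150 + 1,350 + 170 + 990) = 2,660; DTI = 2,660/6,950 = 38.3%.
Reserves = 1,530/150 = 10.2 months.
Program A: score 706 ≥ 640; DTI 38.3% ≤ 50%; employment 93 ≥ 24 mo; reserves 10.2 ≥ 9 mo → qualifies.
Program B: score 706 ≥ 700; DTI 38.3% ≤ 40% → qualifies.
Program C: score 706 ≥ 580; DTI 38.3% ≤ 40%; employment 93 ≥ 6 mo; reserves 10.2 ≥ 9 mo → qualifies.
Qualifying: Program A, Program B, Program C. Lowest rate is 6.37% → Program A.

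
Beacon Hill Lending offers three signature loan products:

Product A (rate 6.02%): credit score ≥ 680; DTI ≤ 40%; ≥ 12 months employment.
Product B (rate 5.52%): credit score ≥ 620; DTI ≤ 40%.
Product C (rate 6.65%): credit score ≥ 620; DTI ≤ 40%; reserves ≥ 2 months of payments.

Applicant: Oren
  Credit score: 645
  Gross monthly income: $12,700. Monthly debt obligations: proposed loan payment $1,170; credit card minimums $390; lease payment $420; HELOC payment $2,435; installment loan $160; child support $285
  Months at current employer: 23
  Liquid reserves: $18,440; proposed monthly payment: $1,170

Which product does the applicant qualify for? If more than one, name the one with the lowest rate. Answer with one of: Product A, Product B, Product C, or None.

Total debts = (1,170 + 390 + 420 + 2,435 + 160 + 285) = 4,860; DTI = 4,860/12,700 = 38.3%.
Reserves = 18,440/1,170 = 15.8 months.
Product A: score 645 < 680; DTI 38.3% ≤ 40%; employment 23 ≥ 12 mo → does not qualify.
Product B: score 645 ≥ 620; DTI 38.3% ≤ 40% → qualifies.
Product C: score 645 ≥ 620; DTI 38.3% ≤ 40%; reserves 15.8 ≥ 2 mo → qualifies.
Qualifying: Product B, Product C. Lowest rate is 5.52% → Product B.

Product B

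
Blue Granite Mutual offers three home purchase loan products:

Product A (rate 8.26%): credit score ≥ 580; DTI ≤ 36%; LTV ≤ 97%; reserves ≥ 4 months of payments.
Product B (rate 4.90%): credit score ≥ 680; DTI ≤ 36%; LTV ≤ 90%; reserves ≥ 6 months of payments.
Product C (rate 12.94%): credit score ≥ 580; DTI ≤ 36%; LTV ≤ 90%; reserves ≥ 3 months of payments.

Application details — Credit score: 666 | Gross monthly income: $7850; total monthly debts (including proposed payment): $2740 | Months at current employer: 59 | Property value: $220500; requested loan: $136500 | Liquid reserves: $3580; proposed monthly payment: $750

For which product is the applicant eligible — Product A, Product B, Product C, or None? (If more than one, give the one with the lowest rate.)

Product A

DTI = 2,740/7,850 = 34.9%.
LTV = 136,500/220,500 = 61.9%.
Reserves = 3,580/750 = 4.8 months.
Product A: score 666 ≥ 580; DTI 34.9% ≤ 36%; LTV 61.9% ≤ 97%; reserves 4.8 ≥ 4 mo → qualifies.
Product B: score 666 < 680; DTI 34.9% ≤ 36%; LTV 61.9% ≤ 90%; reserves 4.8 < 6 mo → does not qualify.
Product C: score 666 ≥ 580; DTI 34.9% ≤ 36%; LTV 61.9% ≤ 90%; reserves 4.8 ≥ 3 mo → qualifies.
Qualifying: Product A, Product C. Lowest rate is 8.26% → Product A.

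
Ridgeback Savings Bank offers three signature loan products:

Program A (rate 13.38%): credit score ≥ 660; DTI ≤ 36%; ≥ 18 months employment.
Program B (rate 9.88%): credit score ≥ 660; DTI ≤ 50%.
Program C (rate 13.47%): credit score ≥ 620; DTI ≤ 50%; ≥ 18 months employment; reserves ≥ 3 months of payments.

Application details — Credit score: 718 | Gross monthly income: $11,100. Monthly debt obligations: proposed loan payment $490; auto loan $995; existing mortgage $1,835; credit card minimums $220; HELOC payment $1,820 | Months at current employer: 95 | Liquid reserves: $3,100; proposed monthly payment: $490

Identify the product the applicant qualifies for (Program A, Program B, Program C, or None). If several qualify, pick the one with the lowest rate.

Program B

Total debts = (490 + 995 + 1,835 + 220 + 1,820) = 5,360; DTI = 5,360/11,100 = 48.3%.
Reserves = 3,100/490 = 6.3 months.
Program A: score 718 ≥ 660; DTI 48.3% > 36%; employment 95 ≥ 18 mo → does not qualify.
Program B: score 718 ≥ 660; DTI 48.3% ≤ 50% → qualifies.
Program C: score 718 ≥ 620; DTI 48.3% ≤ 50%; employment 95 ≥ 18 mo; reserves 6.3 ≥ 3 mo → qualifies.
Qualifying: Program B, Program C. Lowest rate is 9.88% → Program B.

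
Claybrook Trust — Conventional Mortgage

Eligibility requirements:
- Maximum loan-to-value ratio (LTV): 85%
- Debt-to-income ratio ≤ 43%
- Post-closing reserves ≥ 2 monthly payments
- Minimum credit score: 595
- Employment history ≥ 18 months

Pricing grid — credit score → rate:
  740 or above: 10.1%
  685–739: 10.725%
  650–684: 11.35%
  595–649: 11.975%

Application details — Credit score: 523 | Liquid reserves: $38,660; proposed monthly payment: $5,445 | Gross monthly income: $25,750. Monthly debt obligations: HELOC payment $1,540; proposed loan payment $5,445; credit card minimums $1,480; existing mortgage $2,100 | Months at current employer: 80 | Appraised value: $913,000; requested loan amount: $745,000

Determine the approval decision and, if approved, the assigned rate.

Denied

Credit score 523 < 595 (below minimum)
Reserves: 38,660 ÷ 5,445 = 7.1 months (meets 2-month minimum)
Employment 80 ≥ 18 months
Total monthly debts = (1,540 + 5,445 + 1,480 + 2,100) = 10,565. DTI = 10,565/25,750 = 41% ≤ 43%
Loan-to-value = 745,000/913,000 = 81.6% — pass (85% max)
Not all requirements met → denied.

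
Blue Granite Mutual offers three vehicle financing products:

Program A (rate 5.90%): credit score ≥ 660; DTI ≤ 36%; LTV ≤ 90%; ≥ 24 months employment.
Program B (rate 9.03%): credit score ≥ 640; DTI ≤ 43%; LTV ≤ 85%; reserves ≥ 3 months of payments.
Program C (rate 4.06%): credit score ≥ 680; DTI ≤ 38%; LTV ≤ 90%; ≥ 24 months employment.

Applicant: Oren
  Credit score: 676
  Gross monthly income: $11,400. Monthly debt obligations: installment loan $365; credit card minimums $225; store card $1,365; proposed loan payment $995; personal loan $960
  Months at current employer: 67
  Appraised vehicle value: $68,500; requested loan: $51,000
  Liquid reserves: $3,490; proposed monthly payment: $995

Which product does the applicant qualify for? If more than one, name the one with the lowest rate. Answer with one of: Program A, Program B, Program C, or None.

Program A

Total debts = (365 + 225 + 1,365 + 995 + 960) = 3,910; DTI = 3,910/11,400 = 34.3%.
LTV = 51,000/68,500 = 74.5%.
Reserves = 3,490/995 = 3.5 months.
Program A: score 676 ≥ 660; DTI 34.3% ≤ 36%; LTV 74.5% ≤ 90%; employment 67 ≥ 24 mo → qualifies.
Program B: score 676 ≥ 640; DTI 34.3% ≤ 43%; LTV 74.5% ≤ 85%; reserves 3.5 ≥ 3 mo → qualifies.
Program C: score 676 < 680; DTI 34.3% ≤ 38%; LTV 74.5% ≤ 90%; employment 67 ≥ 24 mo → does not qualify.
Qualifying: Program A, Program B. Lowest rate is 5.90% → Program A.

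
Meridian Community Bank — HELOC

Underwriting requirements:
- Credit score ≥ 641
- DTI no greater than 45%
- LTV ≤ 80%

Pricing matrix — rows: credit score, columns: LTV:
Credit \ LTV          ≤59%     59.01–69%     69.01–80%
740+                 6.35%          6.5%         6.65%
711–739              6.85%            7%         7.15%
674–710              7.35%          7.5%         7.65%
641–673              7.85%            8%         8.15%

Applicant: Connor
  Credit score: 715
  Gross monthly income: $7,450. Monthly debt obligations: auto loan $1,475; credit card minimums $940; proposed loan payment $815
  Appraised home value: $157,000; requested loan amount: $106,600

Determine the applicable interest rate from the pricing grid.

Credit score 715 ≥ 641; Total monthly debts = (1,475 + 940 + 815) = 3,230. Debt-to-income = 3,230/7,450 = 43.4% — meets 45% limit
LTV = 106,600/157,000 = 67.9% ≤ 80%
Score 715 is in the 711–739 band; LTV 67.9% is in the 59.01–69% band → 7%.

7%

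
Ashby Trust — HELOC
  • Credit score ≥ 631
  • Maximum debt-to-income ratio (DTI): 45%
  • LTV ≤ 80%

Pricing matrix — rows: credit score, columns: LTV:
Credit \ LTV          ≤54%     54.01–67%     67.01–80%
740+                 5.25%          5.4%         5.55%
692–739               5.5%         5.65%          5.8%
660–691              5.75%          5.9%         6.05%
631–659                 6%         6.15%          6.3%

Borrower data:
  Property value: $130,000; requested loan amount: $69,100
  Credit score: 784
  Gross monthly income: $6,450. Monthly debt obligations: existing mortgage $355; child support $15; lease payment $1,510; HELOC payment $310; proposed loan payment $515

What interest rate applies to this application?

5.25%

Credit score 784 ≥ 631; Total monthly debts = (355 + 15 + 1,510 + 310 + 515) = 2,705. Debt-to-income = 2,705/6,450 = 41.9% — meets 45% limit
LTV = 69,100/130,000 = 53.2% ≤ 80%
Row: 784 falls in 740+. Column: 53.2% falls in ≤54%. Rate = 5.25%.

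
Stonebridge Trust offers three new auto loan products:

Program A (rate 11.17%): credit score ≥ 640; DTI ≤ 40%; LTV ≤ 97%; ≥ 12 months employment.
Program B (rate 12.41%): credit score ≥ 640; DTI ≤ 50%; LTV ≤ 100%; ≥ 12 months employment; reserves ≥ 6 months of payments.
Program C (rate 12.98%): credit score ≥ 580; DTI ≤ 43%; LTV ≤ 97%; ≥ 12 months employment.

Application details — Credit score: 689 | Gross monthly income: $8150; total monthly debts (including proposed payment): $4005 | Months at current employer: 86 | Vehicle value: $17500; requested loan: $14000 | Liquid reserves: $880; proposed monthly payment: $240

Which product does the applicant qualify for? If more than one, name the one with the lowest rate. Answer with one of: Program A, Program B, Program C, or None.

DTI = 4,005/8,150 = 49.1%.
LTV = 14,000/17,500 = 80%.
Reserves = 880/240 = 3.7 months.
Program A: score 689 ≥ 640; DTI 49.1% > 40%; LTV 80% ≤ 97%; employment 86 ≥ 12 mo → does not qualify.
Program B: score 689 ≥ 640; DTI 49.1% ≤ 50%; LTV 80% ≤ 100%; employment 86 ≥ 12 mo; reserves 3.7 < 6 mo → does not qualify.
Program C: score 689 ≥ 580; DTI 49.1% > 43%; LTV 80% ≤ 97%; employment 86 ≥ 12 mo → does not qualify.

None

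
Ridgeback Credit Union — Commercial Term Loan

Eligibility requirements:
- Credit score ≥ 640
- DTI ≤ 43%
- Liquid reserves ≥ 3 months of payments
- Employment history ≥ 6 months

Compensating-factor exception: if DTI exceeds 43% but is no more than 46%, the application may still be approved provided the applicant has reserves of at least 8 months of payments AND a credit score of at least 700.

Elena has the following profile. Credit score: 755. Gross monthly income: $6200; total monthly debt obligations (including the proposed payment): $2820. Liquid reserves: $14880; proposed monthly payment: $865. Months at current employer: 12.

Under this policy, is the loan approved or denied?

Credit score 755 ≥ 640 (meets base)
DTI: 2,820 ÷ 6,200 = 45.5%, over the 43% base limit.
Liquid reserves cover 14,880/865 = 17.2 months — ≥ 3 required
Employment 12 ≥ 6 months
DTI 45.5% is within the 43%–46% exception band; checking compensating factors.
Override check — reserves: 17.2 mo (ok); score: 755 (ok).
Both compensating conditions met → exception applies.

Approved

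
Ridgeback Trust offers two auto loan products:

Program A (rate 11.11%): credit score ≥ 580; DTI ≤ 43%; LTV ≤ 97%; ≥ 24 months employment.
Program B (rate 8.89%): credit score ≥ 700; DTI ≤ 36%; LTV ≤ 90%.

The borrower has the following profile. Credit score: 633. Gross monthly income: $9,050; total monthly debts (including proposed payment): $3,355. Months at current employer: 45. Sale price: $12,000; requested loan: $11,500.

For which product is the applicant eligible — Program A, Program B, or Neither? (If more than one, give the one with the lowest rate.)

DTI = 3,355/9,050 = 37.1%.
LTV = 11,500/12,000 = 95.8%.
Program A: score 633 ≥ 580; DTI 37.1% ≤ 43%; LTV 95.8% ≤ 97%; employment 45 ≥ 24 mo → qualifies.
Program B: score 633 < 700; DTI 37.1% > 36%; LTV 95.8% > 90% → does not qualify.

Program A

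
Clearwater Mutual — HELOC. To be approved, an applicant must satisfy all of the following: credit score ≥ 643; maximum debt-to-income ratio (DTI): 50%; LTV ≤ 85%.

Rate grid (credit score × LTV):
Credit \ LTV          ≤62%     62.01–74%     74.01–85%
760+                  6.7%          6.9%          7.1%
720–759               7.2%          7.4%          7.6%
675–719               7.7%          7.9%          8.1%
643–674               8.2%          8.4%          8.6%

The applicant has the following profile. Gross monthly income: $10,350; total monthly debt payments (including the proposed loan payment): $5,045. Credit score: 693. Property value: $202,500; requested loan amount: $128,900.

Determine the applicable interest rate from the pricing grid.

Credit score 693 ≥ 643; DTI: 5,045 ÷ 10,350 = 48.7%, within the 50% cap
LTV = 128,900/202,500 = 63.7% ≤ 85%
Credit 693 → row 675–719; LTV 63.7% → column 62.01–74%. Grid cell → 7.9%.

7.9%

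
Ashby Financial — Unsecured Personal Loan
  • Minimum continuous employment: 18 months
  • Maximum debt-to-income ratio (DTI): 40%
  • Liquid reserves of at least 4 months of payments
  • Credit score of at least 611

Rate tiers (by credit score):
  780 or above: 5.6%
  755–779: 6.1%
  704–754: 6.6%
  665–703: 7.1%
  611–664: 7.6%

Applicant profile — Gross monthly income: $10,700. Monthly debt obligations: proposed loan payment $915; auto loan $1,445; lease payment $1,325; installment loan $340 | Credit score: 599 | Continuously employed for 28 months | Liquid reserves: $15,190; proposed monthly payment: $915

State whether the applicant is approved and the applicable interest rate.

Denied

Credit score 599 < 611 (below minimum)
Liquid reserves cover 15,190/915 = 16.6 months — ≥ 4 required
Employment 28 ≥ 18 months
Total monthly debts = (915 + 1,445 + 1,325 + 340) = 4,025. DTI: 4,025 ÷ 10,700 = 37.6%, within the 40% cap
Not all requirements met → denied.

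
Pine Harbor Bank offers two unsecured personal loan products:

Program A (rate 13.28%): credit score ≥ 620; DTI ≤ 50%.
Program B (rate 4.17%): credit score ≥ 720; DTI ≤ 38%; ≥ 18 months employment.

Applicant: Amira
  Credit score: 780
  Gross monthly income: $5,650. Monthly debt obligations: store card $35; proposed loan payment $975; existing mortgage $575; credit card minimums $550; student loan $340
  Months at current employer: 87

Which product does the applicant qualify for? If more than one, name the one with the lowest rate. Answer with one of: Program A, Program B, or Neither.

Program A

Total debts = (35 + 975 + 575 + 550 + 340) = 2,475; DTI = 2,475/5,650 = 43.8%.
Program A: score 780 ≥ 620; DTI 43.8% ≤ 50% → qualifies.
Program B: score 780 ≥ 720; DTI 43.8% > 38%; employment 87 ≥ 18 mo → does not qualify.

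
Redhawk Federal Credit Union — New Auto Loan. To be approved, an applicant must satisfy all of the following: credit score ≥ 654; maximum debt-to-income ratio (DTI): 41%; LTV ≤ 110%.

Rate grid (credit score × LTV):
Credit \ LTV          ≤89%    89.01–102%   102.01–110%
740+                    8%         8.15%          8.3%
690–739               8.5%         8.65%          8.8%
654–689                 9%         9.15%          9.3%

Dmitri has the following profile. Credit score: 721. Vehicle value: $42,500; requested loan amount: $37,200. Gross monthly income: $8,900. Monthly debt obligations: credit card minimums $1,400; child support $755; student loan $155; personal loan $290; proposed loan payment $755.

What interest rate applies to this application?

8.5%

Credit score 721 ≥ 654; Total monthly debts = (1,400 + 755 + 155 + 290 + 755) = 3,355. Debt-to-income = 3,355/8,900 = 37.7% — meets 41% limit
Loan-to-value = 37,200/42,500 = 87.5% — pass (110% max)
Credit 721 → row 690–739; LTV 87.5% → column ≤89%. Grid cell → 8.5%.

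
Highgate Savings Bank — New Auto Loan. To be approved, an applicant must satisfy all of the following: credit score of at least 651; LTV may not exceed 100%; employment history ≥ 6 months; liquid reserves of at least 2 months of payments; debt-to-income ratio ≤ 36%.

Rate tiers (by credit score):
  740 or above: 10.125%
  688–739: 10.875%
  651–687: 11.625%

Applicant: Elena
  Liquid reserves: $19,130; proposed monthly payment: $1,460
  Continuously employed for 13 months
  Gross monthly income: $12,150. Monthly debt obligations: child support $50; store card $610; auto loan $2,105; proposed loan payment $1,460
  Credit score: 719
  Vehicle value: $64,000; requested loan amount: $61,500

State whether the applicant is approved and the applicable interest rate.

Approved at 10.875%

Credit score 719 ≥ 651 (meets minimum)
Loan-to-value = 61,500/64,000 = 96.1% — pass (100% max)
Employment 13 ≥ 6 months
Reserves: 19,130 ÷ 1,460 = 13.1 months (meets 2-month minimum)
Total monthly debts = (50 + 610 + 2,105 + 1,460) = 4,225. DTI: 4,225 ÷ 12,150 = 34.8%, within the 36% cap
All requirements met. Score 719 falls in the 688–739 tier → 10.875%.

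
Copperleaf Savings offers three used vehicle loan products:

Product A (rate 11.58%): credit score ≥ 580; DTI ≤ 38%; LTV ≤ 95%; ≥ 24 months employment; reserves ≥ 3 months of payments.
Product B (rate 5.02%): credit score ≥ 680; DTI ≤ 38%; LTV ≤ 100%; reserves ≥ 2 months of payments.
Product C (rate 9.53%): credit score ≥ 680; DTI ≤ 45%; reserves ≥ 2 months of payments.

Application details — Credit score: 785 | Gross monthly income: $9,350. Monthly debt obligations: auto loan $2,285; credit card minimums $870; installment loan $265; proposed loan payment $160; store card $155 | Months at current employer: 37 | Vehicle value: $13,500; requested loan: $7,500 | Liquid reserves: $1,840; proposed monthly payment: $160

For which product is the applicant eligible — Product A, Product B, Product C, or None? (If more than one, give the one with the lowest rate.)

Total debts = (2,285 + 870 + 265 + 160 + 155) = 3,735; DTI = 3,735/9,350 = 39.9%.
LTV = 7,500/13,500 = 55.6%.
Reserves = 1,840/160 = 11.5 months.
Product A: score 785 ≥ 580; DTI 39.9% > 38%; LTV 55.6% ≤ 95%; employment 37 ≥ 24 mo; reserves 11.5 ≥ 3 mo → does not qualify.
Product B: score 785 ≥ 680; DTI 39.9% > 38%; LTV 55.6% ≤ 100%; reserves 11.5 ≥ 2 mo → does not qualify.
Product C: score 785 ≥ 680; DTI 39.9% ≤ 45%; reserves 11.5 ≥ 2 mo → qualifies.

Product C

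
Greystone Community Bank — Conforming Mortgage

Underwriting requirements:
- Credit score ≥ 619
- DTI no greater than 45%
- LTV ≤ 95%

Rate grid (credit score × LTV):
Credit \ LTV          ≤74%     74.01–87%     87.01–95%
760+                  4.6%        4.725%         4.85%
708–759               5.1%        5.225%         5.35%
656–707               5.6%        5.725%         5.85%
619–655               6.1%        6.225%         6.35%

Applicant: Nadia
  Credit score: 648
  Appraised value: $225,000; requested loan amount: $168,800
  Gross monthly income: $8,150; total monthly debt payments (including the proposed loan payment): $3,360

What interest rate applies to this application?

Credit score 648 ≥ 619; DTI: 3,360 ÷ 8,150 = 41.2%, within the 45% cap
LTV = 168,800/225,000 = 75% ≤ 95%
Score 648 is in the 619–655 band; LTV 75% is in the 74.01–87% band → 6.225%.

6.225%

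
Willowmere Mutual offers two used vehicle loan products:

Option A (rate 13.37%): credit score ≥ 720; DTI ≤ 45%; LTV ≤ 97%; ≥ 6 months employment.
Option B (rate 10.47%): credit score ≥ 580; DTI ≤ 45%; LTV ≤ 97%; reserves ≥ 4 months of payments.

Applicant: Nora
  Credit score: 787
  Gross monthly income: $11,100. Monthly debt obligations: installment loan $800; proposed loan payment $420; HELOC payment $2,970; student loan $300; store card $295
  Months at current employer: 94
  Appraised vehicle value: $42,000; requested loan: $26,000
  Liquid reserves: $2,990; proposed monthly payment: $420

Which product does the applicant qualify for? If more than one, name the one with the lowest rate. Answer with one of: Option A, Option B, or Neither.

Option B

Total debts = (800 + 420 + 2,970 + 300 + 295) = 4,785; DTI = 4,785/11,100 = 43.1%.
LTV = 26,000/42,000 = 61.9%.
Reserves = 2,990/420 = 7.1 months.
Option A: score 787 ≥ 720; DTI 43.1% ≤ 45%; LTV 61.9% ≤ 97%; employment 94 ≥ 6 mo → qualifies.
Option B: score 787 ≥ 580; DTI 43.1% ≤ 45%; LTV 61.9% ≤ 97%; reserves 7.1 ≥ 4 mo → qualifies.
Qualifying: Option A, Option B. Lowest rate is 10.47% → Option B.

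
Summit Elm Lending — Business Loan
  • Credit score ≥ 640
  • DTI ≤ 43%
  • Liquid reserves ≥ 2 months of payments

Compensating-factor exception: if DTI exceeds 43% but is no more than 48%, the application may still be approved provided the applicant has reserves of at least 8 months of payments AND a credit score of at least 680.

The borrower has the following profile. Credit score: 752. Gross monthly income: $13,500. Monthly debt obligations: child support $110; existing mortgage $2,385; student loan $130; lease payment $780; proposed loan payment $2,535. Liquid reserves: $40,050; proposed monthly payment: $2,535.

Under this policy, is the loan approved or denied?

Credit score 752 ≥ 640 (meets base)
Total debts = (110 + 2,385 + 130 + 780 + 2,535) = 5,940. DTI = 5,940/13,500 = 44% > 43% — standard DTI limit exceeded.
Reserves: 40,050 ÷ 2,535 = 15.8 months (meets 2-month minimum)
44% falls in the override range (43%–48%), so the compensating-factor test applies.
Reserves 15.8 ≥ 8 months; credit score 752 ≥ 680.
Both override conditions satisfied; DTI exception granted.

Approved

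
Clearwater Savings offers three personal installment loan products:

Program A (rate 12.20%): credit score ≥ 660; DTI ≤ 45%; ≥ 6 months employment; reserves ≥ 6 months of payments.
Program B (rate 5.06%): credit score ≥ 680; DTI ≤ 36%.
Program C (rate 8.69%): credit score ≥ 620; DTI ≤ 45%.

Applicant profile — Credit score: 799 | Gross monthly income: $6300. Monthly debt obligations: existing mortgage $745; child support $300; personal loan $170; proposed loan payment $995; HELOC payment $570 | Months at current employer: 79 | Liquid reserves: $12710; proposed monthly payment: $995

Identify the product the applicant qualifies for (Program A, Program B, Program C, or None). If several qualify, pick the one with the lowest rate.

Program C

Total debts = (745 + 300 + 170 + 995 + 570) = 2,780; DTI = 2,780/6,300 = 44.1%.
Reserves = 12,710/995 = 12.8 months.
Program A: score 799 ≥ 660; DTI 44.1% ≤ 45%; employment 79 ≥ 6 mo; reserves 12.8 ≥ 6 mo → qualifies.
Program B: score 799 ≥ 680; DTI 44.1% > 36% → does not qualify.
Program C: score 799 ≥ 620; DTI 44.1% ≤ 45% → qualifies.
Qualifying: Program A, Program C. Lowest rate is 8.69% → Program C.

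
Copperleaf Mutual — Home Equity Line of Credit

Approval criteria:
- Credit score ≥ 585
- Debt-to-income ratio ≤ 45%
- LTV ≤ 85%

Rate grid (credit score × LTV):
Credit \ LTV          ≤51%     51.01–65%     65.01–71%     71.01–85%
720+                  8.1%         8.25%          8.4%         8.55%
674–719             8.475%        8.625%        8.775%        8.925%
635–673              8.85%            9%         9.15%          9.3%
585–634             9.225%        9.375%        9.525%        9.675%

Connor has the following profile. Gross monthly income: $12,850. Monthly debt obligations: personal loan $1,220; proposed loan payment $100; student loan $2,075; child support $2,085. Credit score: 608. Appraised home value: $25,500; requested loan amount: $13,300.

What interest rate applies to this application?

Credit score 608 ≥ 585; Total monthly debts = (1,220 + 100 + 2,075 + 2,085) = 5,480. DTI = 5,480/12,850 = 42.6% ≤ 45%
LTV: 13,300 ÷ 25,500 = 52.2%, within 85% cap
Credit 608 → row 585–634; LTV 52.2% → column 51.01–65%. Grid cell → 9.375%.

9.375%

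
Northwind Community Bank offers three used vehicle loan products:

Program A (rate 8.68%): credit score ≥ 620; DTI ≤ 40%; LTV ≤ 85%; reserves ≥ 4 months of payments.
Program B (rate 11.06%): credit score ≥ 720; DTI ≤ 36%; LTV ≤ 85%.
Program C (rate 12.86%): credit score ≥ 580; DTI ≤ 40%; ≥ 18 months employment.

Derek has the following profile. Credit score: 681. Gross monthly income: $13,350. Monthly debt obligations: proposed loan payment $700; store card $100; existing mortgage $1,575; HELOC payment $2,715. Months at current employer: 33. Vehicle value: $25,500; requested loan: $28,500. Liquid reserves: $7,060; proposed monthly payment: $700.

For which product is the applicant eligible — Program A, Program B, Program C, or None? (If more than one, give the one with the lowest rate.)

Total debts = (700 + 100 + 1,575 + 2,715) = 5,090; DTI = 5,090/13,350 = 38.1%.
LTV = 28,500/25,500 = 111.8%.
Reserves = 7,060/700 = 10.1 months.
Program A: score 681 ≥ 620; DTI 38.1% ≤ 40%; LTV 111.8% > 85%; reserves 10.1 ≥ 4 mo → does not qualify.
Program B: score 681 < 720; DTI 38.1% > 36%; LTV 111.8% > 85% → does not qualify.
Program C: score 681 ≥ 580; DTI 38.1% ≤ 40%; employment 33 ≥ 18 mo → qualifies.

Program C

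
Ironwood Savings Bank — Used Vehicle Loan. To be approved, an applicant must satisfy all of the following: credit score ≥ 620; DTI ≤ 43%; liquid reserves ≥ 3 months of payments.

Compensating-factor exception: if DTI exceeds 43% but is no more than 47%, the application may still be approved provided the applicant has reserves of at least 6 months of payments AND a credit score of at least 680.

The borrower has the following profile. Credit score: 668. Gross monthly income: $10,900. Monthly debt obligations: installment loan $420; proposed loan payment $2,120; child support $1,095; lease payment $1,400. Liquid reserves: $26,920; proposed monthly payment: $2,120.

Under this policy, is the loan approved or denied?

Credit score 668 ≥ 620 (meets base)
Total debts = (420 + 2,120 + 1,095 + 1,400) = 5,035. DTI = 5,035/10,900 = 46.2% > 43% — standard DTI limit exceeded.
Liquid reserves cover 26,920/2,120 = 12.7 months — ≥ 3 required
DTI 46.2% is within the 43%–47% exception band; checking compensating factors.
Reserves 12.7 ≥ 6 months; credit score 668 < 680.
Override conditions not both satisfied; exception does not apply.

Denied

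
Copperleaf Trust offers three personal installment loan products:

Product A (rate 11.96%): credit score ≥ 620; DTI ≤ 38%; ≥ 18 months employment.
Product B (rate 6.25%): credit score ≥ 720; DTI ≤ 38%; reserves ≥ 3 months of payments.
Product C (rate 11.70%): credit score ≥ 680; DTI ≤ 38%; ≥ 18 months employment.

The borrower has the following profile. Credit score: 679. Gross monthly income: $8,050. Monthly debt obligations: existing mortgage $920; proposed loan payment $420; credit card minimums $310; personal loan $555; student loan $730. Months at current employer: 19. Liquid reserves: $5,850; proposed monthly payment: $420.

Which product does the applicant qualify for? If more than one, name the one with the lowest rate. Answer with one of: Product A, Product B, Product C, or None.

Total debts = (920 + 420 + 310 + 555 + 730) = 2,935; DTI = 2,935/8,050 = 36.5%.
Reserves = 5,850/420 = 13.9 months.
Product A: score 679 ≥ 620; DTI 36.5% ≤ 38%; employment 19 ≥ 18 mo → qualifies.
Product B: score 679 < 720; DTI 36.5% ≤ 38%; reserves 13.9 ≥ 3 mo → does not qualify.
Product C: score 679 < 680; DTI 36.5% ≤ 38%; employment 19 ≥ 18 mo → does not qualify.

Product A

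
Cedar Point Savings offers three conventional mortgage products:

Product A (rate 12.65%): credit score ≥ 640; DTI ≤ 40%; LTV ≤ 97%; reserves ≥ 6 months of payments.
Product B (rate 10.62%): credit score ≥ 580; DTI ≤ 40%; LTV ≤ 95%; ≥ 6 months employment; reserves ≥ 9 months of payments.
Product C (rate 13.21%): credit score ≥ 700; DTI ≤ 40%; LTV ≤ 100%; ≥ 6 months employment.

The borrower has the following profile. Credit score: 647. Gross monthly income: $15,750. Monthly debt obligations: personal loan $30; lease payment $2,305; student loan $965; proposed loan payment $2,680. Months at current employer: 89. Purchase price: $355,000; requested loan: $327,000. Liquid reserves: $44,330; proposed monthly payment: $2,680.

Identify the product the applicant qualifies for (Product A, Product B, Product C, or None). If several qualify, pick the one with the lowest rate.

Total debts = (30 + 2,305 + 965 + 2,680) = 5,980; DTI = 5,980/15,750 = 38%.
LTV = 327,000/355,000 = 92.1%.
Reserves = 44,330/2,680 = 16.5 months.
Product A: score 647 ≥ 640; DTI 38% ≤ 40%; LTV 92.1% ≤ 97%; reserves 16.5 ≥ 6 mo → qualifies.
Product B: score 647 ≥ 580; DTI 38% ≤ 40%; LTV 92.1% ≤ 95%; employment 89 ≥ 6 mo; reserves 16.5 ≥ 9 mo → qualifies.
Product C: score 647 < 700; DTI 38% ≤ 40%; LTV 92.1% ≤ 100%; employment 89 ≥ 6 mo → does not qualify.
Qualifying: Product A, Product B. Lowest rate is 10.62% → Product B.

Product B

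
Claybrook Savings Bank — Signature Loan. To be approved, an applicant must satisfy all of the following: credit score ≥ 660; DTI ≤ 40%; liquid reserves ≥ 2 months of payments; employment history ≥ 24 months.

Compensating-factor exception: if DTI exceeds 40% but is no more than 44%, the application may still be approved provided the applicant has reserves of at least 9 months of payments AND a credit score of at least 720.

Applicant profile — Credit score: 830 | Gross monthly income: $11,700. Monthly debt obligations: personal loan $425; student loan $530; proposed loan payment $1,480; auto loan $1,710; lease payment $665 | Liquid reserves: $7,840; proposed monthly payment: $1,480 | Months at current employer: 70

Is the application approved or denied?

Denied

Credit score 830 ≥ 660 (meets base)
Total debts = (425 + 530 + 1,480 + 1,710 + 665) = 4,810. DTI: 4,810 ÷ 11,700 = 41.1%, over the 40% base limit.
Reserves = 7,840/1,480 = 5.3 months ≥ 2
Employment 70 ≥ 24 months
41.1% falls in the override range (40%–44%), so the compensating-factor test applies.
Override check — reserves: 5.3 mo (short of 9); score: 830 (ok).
Compensating-factor requirement not fully met.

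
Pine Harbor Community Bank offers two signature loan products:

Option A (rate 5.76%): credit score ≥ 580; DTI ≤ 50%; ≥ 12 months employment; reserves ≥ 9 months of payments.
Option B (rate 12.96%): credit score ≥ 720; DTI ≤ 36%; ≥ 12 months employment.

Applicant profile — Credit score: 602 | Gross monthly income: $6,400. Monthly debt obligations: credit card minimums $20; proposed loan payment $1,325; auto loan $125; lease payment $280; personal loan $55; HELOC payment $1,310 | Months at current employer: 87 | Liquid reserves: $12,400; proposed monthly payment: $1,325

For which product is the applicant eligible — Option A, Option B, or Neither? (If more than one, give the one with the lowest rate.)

Total debts = (20 + 1,325 + 125 + 280 + 55 + 1,310) = 3,115; DTI = 3,115/6,400 = 48.7%.
Reserves = 12,400/1,325 = 9.4 months.
Option A: score 602 ≥ 580; DTI 48.7% ≤ 50%; employment 87 ≥ 12 mo; reserves 9.4 ≥ 9 mo → qualifies.
Option B: score 602 < 720; DTI 48.7% > 36%; employment 87 ≥ 12 mo → does not qualify.

Option A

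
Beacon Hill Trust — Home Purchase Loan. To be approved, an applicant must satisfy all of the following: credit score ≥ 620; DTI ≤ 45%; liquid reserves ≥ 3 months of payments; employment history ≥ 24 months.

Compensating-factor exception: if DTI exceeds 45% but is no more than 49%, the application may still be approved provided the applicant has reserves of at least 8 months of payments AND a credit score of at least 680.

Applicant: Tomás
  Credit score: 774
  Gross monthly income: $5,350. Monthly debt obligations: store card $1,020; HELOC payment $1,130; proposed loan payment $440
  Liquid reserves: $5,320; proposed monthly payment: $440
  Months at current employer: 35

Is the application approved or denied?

Approved

Credit score 774 ≥ 620 (meets base)
Total debts = (1,020 + 1,130 + 440) = 2,590. DTI: 2,590 ÷ 5,350 = 48.4%, over the 45% base limit.
Reserves = 5,320/440 = 12.1 months ≥ 3
Employment 35 ≥ 24 months
48.4% falls in the override range (45%–49%), so the compensating-factor test applies.
Reserves 12.1 ≥ 8 months; credit score 774 ≥ 680.
Both override conditions satisfied; DTI exception granted.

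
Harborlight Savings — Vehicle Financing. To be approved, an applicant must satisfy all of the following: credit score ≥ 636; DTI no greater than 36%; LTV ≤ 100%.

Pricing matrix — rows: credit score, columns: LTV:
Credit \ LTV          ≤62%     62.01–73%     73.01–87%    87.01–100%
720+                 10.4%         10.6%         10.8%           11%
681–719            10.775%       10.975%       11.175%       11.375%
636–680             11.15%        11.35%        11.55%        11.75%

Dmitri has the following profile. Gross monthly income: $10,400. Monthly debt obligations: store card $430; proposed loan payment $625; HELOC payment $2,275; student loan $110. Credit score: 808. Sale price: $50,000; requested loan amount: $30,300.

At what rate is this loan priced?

10.4%

Credit score 808 ≥ 636; Total monthly debts = (430 + 625 + 2,275 + 110) = 3,440. DTI: 3,440 ÷ 10,400 = 33.1%, within the 36% cap
LTV = 30,300/50,000 = 60.6% ≤ 100%
Credit 808 → row 720+; LTV 60.6% → column ≤62%. Grid cell → 10.4%.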